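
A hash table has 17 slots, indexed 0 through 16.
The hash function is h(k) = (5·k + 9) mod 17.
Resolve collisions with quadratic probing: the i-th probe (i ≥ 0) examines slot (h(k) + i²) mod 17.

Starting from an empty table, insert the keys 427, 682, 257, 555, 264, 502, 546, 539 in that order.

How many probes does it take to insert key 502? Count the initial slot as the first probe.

3

427: h=2 -> slot 2
682: h=2, probe 2,3 -> slot 3
257: h=2, probe 2,3,6 -> slot 6
555: h=13 -> slot 13
264: h=3, probe 3,4 -> slot 4
502: h=3, probe 3,4,7 -> slot 7
546: h=2, probe 2,3,6,11 -> slot 11
539: h=1 -> slot 1
Table: [∅, 539, 427, 682, 264, ∅, 257, 502, ∅, ∅, ∅, 546, ∅, 555, ∅, ∅, ∅]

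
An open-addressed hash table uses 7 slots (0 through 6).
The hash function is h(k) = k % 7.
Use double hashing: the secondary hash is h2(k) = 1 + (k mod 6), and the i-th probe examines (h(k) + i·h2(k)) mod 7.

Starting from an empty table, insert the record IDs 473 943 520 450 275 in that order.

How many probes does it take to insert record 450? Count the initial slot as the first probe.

473: h=4 -> slot 4
943: h=5 -> slot 5
520: h=2 -> slot 2
450: h=2, h2=1, probe 2,3 -> slot 3
275: h=2, h2=6, probe 2,1 -> slot 1
Table: [_, 275, 520, 450, 473, 943, _]

2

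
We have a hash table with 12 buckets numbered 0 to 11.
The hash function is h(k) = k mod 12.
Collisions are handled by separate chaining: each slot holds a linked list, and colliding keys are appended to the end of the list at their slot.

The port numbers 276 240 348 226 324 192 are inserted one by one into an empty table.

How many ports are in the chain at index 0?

5

276 → bucket 0
240 → bucket 0 (collision)
348 → bucket 0 (collision)
226 → bucket 10
324 → bucket 0 (collision)
192 → bucket 0 (collision)
Final buckets:
0: 276 -> 240 -> 348 -> 324 -> 192
1: —
2: —
3: —
4: —
5: —
6: —
7: —
8: —
9: —
10: 226
11: —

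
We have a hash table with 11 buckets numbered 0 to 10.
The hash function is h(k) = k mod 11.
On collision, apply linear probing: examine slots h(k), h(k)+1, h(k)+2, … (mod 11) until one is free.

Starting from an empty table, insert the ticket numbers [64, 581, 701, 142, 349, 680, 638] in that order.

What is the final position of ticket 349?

64 hashes to 9; slot 9 is free -> place at 9.
581 hashes to 9; 9 taken -> place at 10.
701 hashes to 8; slot 8 is free -> place at 8.
142 hashes to 10; 10 taken -> place at 0.
349 hashes to 8; 8,9,10,0 taken -> place at 1.
680 hashes to 9; 9,10,0,1 taken -> place at 2.
638 hashes to 0; 0,1,2 taken -> place at 3.
Table: [142, 349, 680, 638, —, —, —, —, 701, 64, 581]

1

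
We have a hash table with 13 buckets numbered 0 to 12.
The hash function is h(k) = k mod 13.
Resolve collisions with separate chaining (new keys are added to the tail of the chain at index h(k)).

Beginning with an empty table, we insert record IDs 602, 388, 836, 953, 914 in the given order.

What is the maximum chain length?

4

602 → bucket 4
388 → bucket 11
836 → bucket 4 (collision)
953 → bucket 4 (collision)
914 → bucket 4 (collision)
Final buckets:
0: —
1: —
2: —
3: —
4: 602 -> 836 -> 953 -> 914
5: —
6: —
7: —
8: —
9: —
10: —
11: 388
12: —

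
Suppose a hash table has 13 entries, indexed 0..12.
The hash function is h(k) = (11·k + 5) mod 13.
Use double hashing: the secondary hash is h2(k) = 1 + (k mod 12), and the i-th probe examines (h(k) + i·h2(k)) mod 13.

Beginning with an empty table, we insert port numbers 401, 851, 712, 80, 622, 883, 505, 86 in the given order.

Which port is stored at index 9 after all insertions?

401: h=9 → slot 9
851: h=6 → slot 6
712: h=11 → slot 11
80: h=1 → slot 1
622: h=9, h2=11, probe 9,7 → slot 7
883: h=7, h2=8, probe 7,2 → slot 2
505: h=9, h2=2, probe 9,11,0 → slot 0
86: h=2, h2=3, probe 2,5 → slot 5
Table: [505, 80, 883, —, —, 86, 851, 622, —, 401, —, 712, —]

401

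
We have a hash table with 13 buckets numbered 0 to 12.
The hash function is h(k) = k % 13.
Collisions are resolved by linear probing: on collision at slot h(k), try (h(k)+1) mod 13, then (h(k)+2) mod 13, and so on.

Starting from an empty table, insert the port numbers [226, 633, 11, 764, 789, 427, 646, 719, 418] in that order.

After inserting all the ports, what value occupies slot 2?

418

Insert 226: h=5, slot 5 empty -> index 5.
Insert 633: h=9, slot 9 empty -> index 9.
Insert 11: h=11, slot 11 empty -> index 11.
Insert 764: h=10, slot 10 empty -> index 10.
Insert 789: h=9, slots 9,10,11 occupied -> index 12.
Insert 427: h=11, slots 11,12 occupied -> index 0.
Insert 646: h=9, slots 9,10,11,12,0 occupied -> index 1.
Insert 719: h=4, slot 4 empty -> index 4.
Insert 418: h=2, slot 2 empty -> index 2.
Table: [427, 646, 418, ., 719, 226, ., ., ., 633, 764, 11, 789]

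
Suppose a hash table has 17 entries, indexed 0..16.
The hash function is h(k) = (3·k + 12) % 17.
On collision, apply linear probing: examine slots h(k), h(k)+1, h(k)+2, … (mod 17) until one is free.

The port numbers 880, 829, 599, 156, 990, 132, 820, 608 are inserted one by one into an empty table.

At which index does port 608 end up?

Insert 880: h=0, slot 0 empty => index 0.
Insert 829: h=0, slot 0 occupied => index 1.
Insert 599: h=7, slot 7 empty => index 7.
Insert 156: h=4, slot 4 empty => index 4.
Insert 990: h=7, slot 7 occupied => index 8.
Insert 132: h=0, slots 0,1 occupied => index 2.
Insert 820: h=7, slots 7,8 occupied => index 9.
Insert 608: h=0, slots 0,1,2 occupied => index 3.
Table: [880, 829, 132, 608, 156, ∅, ∅, 599, 990, 820, ∅, ∅, ∅, ∅, ∅, ∅, ∅]

3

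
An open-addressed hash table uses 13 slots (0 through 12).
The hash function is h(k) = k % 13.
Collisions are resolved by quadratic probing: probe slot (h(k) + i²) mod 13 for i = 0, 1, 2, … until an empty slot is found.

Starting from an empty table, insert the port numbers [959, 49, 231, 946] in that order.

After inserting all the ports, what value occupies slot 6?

946

Insert 959: h=10, slot 10 empty → index 10.
Insert 49: h=10, slot 10 occupied → index 11.
Insert 231: h=10, slots 10,11 occupied → index 1.
Insert 946: h=10, slots 10,11,1 occupied → index 6.
Table: [-, 231, -, -, -, -, 946, -, -, -, 959, 49, -]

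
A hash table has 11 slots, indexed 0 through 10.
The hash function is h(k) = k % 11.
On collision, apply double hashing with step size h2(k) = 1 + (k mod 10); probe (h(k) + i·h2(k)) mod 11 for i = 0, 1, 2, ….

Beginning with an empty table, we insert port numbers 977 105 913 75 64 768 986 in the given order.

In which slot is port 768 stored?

7

Insert 977: h=9, slot 9 empty → index 9.
Insert 105: h=6, slot 6 empty → index 6.
Insert 913: h=0, slot 0 empty → index 0.
Insert 75: h=9, h2=6, slot 9 occupied → index 4.
Insert 64: h=9, h2=5, slot 9 occupied → index 3.
Insert 768: h=9, h2=9, slot 9 occupied → index 7.
Insert 986: h=7, h2=7, slots 7,3 occupied → index 10.
Table: [913, —, —, 64, 75, —, 105, 768, —, 977, 986]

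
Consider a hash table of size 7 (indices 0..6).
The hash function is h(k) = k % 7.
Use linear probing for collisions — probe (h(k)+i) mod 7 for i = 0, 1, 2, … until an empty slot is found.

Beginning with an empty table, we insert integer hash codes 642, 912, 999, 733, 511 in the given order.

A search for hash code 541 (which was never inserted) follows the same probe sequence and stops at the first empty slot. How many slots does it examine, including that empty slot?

2

Insert 642: h=5, slot 5 empty -> index 5.
Insert 912: h=2, slot 2 empty -> index 2.
Insert 999: h=5, slot 5 occupied -> index 6.
Insert 733: h=5, slots 5,6 occupied -> index 0.
Insert 511: h=0, slot 0 occupied -> index 1.
Table: [733, 511, 912, -, -, 642, 999]
Lookup 541: h=2, probe 2,3 → slot 3 empty, not found.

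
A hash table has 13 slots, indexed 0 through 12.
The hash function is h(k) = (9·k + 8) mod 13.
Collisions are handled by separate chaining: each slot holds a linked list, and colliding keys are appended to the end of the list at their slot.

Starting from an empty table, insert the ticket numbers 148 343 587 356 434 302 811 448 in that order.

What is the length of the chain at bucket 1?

Insert 148: h=1, bucket 1 empty → new chain.
Insert 343: h=1, bucket 1 nonempty → append to chain.
Insert 587: h=0, bucket 0 empty → new chain.
Insert 356: h=1, bucket 1 nonempty → append to chain.
Insert 434: h=1, bucket 1 nonempty → append to chain.
Insert 302: h=9, bucket 9 empty → new chain.
Insert 811: h=1, bucket 1 nonempty → append to chain.
Insert 448: h=10, bucket 10 empty → new chain.
Final buckets:
0: 587
1: 148 -> 343 -> 356 -> 434 -> 811
2: .
3: .
4: .
5: .
6: .
7: .
8: .
9: 302
10: 448
11: .
12: .

5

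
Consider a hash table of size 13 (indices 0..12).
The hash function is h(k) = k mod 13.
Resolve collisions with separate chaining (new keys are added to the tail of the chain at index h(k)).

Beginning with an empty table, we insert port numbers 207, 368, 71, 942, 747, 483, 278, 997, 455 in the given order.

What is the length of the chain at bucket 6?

3

Insert 207: h=12, bucket 12 empty -> new chain.
Insert 368: h=4, bucket 4 empty -> new chain.
Insert 71: h=6, bucket 6 empty -> new chain.
Insert 942: h=6, bucket 6 nonempty -> append to chain.
Insert 747: h=6, bucket 6 nonempty -> append to chain.
Insert 483: h=2, bucket 2 empty -> new chain.
Insert 278: h=5, bucket 5 empty -> new chain.
Insert 997: h=9, bucket 9 empty -> new chain.
Insert 455: h=0, bucket 0 empty -> new chain.
Final buckets:
0: 455
1: .
2: 483
3: .
4: 368
5: 278
6: 71 -> 942 -> 747
7: .
8: .
9: 997
10: .
11: .
12: 207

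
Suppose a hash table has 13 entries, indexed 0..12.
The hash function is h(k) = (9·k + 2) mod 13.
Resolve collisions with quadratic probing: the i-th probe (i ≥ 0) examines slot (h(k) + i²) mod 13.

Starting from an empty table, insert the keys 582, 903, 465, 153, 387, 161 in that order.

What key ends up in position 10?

387

582 hashes to 1; slot 1 is free → place at 1.
903 hashes to 4; slot 4 is free → place at 4.
465 hashes to 1; 1 taken → place at 2.
153 hashes to 1; 1,2 taken → place at 5.
387 hashes to 1; 1,2,5 taken → place at 10.
161 hashes to 8; slot 8 is free → place at 8.
Table: [—, 582, 465, —, 903, 153, —, —, 161, —, 387, —, —]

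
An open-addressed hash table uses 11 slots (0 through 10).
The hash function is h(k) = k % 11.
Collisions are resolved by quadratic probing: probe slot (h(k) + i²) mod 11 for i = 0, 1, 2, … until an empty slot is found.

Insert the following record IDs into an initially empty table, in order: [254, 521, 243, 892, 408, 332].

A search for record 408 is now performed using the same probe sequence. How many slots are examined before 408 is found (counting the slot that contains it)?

Insert 254: h=1, slot 1 empty -> index 1.
Insert 521: h=4, slot 4 empty -> index 4.
Insert 243: h=1, slot 1 occupied -> index 2.
Insert 892: h=1, slots 1,2 occupied -> index 5.
Insert 408: h=1, slots 1,2,5 occupied -> index 10.
Insert 332: h=2, slot 2 occupied -> index 3.
Table: [-, 254, 243, 332, 521, 892, -, -, -, -, 408]
Lookup 408: h=1, probe 1,2,5,10 → found at 10.

4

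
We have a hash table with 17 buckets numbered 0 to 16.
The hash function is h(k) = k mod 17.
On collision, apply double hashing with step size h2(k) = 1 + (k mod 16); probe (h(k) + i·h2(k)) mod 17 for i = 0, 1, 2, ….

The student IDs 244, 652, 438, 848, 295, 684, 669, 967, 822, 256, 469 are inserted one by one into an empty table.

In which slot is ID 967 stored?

5

Insert 244: h=6, slot 6 empty -> index 6.
Insert 652: h=6, h2=13, slot 6 occupied -> index 2.
Insert 438: h=13, slot 13 empty -> index 13.
Insert 848: h=15, slot 15 empty -> index 15.
Insert 295: h=6, h2=8, slot 6 occupied -> index 14.
Insert 684: h=4, slot 4 empty -> index 4.
Insert 669: h=6, h2=14, slot 6 occupied -> index 3.
Insert 967: h=15, h2=8, slots 15,6,14 occupied -> index 5.
Insert 822: h=6, h2=7, slots 6,13,3 occupied -> index 10.
Insert 256: h=1, slot 1 empty -> index 1.
Insert 469: h=10, h2=6, slot 10 occupied -> index 16.
Table: [—, 256, 652, 669, 684, 967, 244, —, —, —, 822, —, —, 438, 295, 848, 469]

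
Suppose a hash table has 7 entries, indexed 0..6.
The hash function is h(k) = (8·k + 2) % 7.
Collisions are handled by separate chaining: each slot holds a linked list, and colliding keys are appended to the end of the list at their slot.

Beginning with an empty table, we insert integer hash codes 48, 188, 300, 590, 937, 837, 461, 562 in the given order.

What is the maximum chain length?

48 → bucket 1
188 → bucket 1 (collision)
300 → bucket 1 (collision)
590 → bucket 4
937 → bucket 1 (collision)
837 → bucket 6
461 → bucket 1 (collision)
562 → bucket 4 (collision)
Final buckets:
0: —
1: 48 -> 188 -> 300 -> 937 -> 461
2: —
3: —
4: 590 -> 562
5: —
6: 837

5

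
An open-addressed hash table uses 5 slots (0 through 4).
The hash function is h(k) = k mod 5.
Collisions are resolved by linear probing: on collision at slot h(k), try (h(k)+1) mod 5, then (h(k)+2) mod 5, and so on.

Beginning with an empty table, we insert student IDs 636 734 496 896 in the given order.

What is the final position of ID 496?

2

636 hashes to 1; slot 1 is free => place at 1.
734 hashes to 4; slot 4 is free => place at 4.
496 hashes to 1; 1 taken => place at 2.
896 hashes to 1; 1,2 taken => place at 3.
Table: [—, 636, 496, 896, 734]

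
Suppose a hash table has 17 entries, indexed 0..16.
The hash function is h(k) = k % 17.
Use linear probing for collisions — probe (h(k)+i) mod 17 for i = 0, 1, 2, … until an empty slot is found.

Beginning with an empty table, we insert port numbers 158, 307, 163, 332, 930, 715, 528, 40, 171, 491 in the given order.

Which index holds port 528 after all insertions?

Insert 158: h=5, slot 5 empty => index 5.
Insert 307: h=1, slot 1 empty => index 1.
Insert 163: h=10, slot 10 empty => index 10.
Insert 332: h=9, slot 9 empty => index 9.
Insert 930: h=12, slot 12 empty => index 12.
Insert 715: h=1, slot 1 occupied => index 2.
Insert 528: h=1, slots 1,2 occupied => index 3.
Insert 40: h=6, slot 6 empty => index 6.
Insert 171: h=1, slots 1,2,3 occupied => index 4.
Insert 491: h=15, slot 15 empty => index 15.
Table: [_, 307, 715, 528, 171, 158, 40, _, _, 332, 163, _, 930, _, _, 491, _]

3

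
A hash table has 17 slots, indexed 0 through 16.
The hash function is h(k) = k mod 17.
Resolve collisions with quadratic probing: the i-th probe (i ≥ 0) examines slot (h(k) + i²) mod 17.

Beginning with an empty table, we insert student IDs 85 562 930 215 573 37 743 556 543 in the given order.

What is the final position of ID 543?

8

Insert 85: h=0, slot 0 empty -> index 0.
Insert 562: h=1, slot 1 empty -> index 1.
Insert 930: h=12, slot 12 empty -> index 12.
Insert 215: h=11, slot 11 empty -> index 11.
Insert 573: h=12, slot 12 occupied -> index 13.
Insert 37: h=3, slot 3 empty -> index 3.
Insert 743: h=12, slots 12,13 occupied -> index 16.
Insert 556: h=12, slots 12,13,16 occupied -> index 4.
Insert 543: h=16, slots 16,0,3 occupied -> index 8.
Table: [85, 562, —, 37, 556, —, —, —, 543, —, —, 215, 930, 573, —, —, 743]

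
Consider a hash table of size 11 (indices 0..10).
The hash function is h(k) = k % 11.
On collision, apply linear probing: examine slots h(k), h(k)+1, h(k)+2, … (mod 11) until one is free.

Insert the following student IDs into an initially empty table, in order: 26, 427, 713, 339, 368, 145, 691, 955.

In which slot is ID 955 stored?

3

Insert 26: h=4, slot 4 empty → index 4.
Insert 427: h=9, slot 9 empty → index 9.
Insert 713: h=9, slot 9 occupied → index 10.
Insert 339: h=9, slots 9,10 occupied → index 0.
Insert 368: h=5, slot 5 empty → index 5.
Insert 145: h=2, slot 2 empty → index 2.
Insert 691: h=9, slots 9,10,0 occupied → index 1.
Insert 955: h=9, slots 9,10,0,1,2 occupied → index 3.
Table: [339, 691, 145, 955, 26, 368, -, -, -, 427, 713]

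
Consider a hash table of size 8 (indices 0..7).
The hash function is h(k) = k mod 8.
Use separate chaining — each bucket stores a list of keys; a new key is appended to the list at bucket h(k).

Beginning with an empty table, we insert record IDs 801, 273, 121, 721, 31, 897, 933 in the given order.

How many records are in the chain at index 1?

5

801 → bucket 1
273 → bucket 1 (collision)
121 → bucket 1 (collision)
721 → bucket 1 (collision)
31 → bucket 7
897 → bucket 1 (collision)
933 → bucket 5
Final buckets:
0: ∅
1: 801 -> 273 -> 121 -> 721 -> 897
2: ∅
3: ∅
4: ∅
5: 933
6: ∅
7: 31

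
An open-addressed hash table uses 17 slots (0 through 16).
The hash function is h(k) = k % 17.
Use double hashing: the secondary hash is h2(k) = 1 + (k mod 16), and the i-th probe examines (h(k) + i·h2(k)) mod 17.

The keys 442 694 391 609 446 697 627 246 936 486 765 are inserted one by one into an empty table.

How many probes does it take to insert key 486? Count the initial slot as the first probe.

Insert 442: h=0, slot 0 empty -> index 0.
Insert 694: h=14, slot 14 empty -> index 14.
Insert 391: h=0, h2=8, slot 0 occupied -> index 8.
Insert 609: h=14, h2=2, slot 14 occupied -> index 16.
Insert 446: h=4, slot 4 empty -> index 4.
Insert 697: h=0, h2=10, slot 0 occupied -> index 10.
Insert 627: h=15, slot 15 empty -> index 15.
Insert 246: h=8, h2=7, slots 8,15 occupied -> index 5.
Insert 936: h=1, slot 1 empty -> index 1.
Insert 486: h=10, h2=7, slots 10,0 occupied -> index 7.
Insert 765: h=0, h2=14, slots 0,14 occupied -> index 11.
Table: [442, 936, _, _, 446, 246, _, 486, 391, _, 697, 765, _, _, 694, 627, 609]

3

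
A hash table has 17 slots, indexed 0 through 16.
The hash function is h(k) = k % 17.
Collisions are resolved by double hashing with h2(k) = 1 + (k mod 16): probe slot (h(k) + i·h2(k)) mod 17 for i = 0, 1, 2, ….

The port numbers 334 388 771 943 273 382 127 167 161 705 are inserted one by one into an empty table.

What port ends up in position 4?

382

Insert 334: h=11, slot 11 empty => index 11.
Insert 388: h=14, slot 14 empty => index 14.
Insert 771: h=6, slot 6 empty => index 6.
Insert 943: h=8, slot 8 empty => index 8.
Insert 273: h=1, slot 1 empty => index 1.
Insert 382: h=8, h2=15, slots 8,6 occupied => index 4.
Insert 127: h=8, h2=16, slot 8 occupied => index 7.
Insert 167: h=14, h2=8, slot 14 occupied => index 5.
Insert 161: h=8, h2=2, slot 8 occupied => index 10.
Insert 705: h=8, h2=2, slots 8,10 occupied => index 12.
Table: [-, 273, -, -, 382, 167, 771, 127, 943, -, 161, 334, 705, -, 388, -, -]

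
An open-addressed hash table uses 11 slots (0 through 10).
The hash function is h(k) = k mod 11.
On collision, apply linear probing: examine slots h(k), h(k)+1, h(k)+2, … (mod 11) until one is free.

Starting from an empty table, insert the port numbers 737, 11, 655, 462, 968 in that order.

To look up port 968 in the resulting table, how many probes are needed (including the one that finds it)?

737 hashes to 0; slot 0 is free -> place at 0.
11 hashes to 0; 0 taken -> place at 1.
655 hashes to 6; slot 6 is free -> place at 6.
462 hashes to 0; 0,1 taken -> place at 2.
968 hashes to 0; 0,1,2 taken -> place at 3.
Table: [737, 11, 462, 968, ∅, ∅, 655, ∅, ∅, ∅, ∅]
Lookup 968: h=0, probe 0,1,2,3 → found at 3.

4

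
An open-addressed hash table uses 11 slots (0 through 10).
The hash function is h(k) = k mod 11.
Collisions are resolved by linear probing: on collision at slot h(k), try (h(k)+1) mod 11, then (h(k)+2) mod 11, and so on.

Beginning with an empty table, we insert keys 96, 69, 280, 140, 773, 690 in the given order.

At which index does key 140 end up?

96: h=8 -> slot 8
69: h=3 -> slot 3
280: h=5 -> slot 5
140: h=8, probe 8,9 -> slot 9
773: h=3, probe 3,4 -> slot 4
690: h=8, probe 8,9,10 -> slot 10
Table: [∅, ∅, ∅, 69, 773, 280, ∅, ∅, 96, 140, 690]

9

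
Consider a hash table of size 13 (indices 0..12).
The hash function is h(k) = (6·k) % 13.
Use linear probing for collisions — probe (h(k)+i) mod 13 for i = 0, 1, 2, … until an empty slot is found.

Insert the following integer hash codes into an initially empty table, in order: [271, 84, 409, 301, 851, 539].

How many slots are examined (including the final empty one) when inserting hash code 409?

2

Insert 271: h=1, slot 1 empty => index 1.
Insert 84: h=10, slot 10 empty => index 10.
Insert 409: h=10, slot 10 occupied => index 11.
Insert 301: h=12, slot 12 empty => index 12.
Insert 851: h=10, slots 10,11,12 occupied => index 0.
Insert 539: h=10, slots 10,11,12,0,1 occupied => index 2.
Table: [851, 271, 539, —, —, —, —, —, —, —, 84, 409, 301]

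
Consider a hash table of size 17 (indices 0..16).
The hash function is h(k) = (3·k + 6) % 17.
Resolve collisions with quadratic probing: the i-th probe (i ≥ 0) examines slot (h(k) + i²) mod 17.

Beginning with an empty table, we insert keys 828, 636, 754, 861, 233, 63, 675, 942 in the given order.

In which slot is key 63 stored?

12

Insert 828: h=8, slot 8 empty -> index 8.
Insert 636: h=10, slot 10 empty -> index 10.
Insert 754: h=7, slot 7 empty -> index 7.
Insert 861: h=5, slot 5 empty -> index 5.
Insert 233: h=8, slot 8 occupied -> index 9.
Insert 63: h=8, slots 8,9 occupied -> index 12.
Insert 675: h=8, slots 8,9,12 occupied -> index 0.
Insert 942: h=10, slot 10 occupied -> index 11.
Table: [675, -, -, -, -, 861, -, 754, 828, 233, 636, 942, 63, -, -, -, -]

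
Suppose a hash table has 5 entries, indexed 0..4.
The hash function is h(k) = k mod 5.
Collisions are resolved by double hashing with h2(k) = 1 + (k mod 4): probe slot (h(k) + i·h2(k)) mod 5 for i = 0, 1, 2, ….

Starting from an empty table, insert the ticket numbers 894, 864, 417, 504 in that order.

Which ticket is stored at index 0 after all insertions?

864

Insert 894: h=4, slot 4 empty -> index 4.
Insert 864: h=4, h2=1, slot 4 occupied -> index 0.
Insert 417: h=2, slot 2 empty -> index 2.
Insert 504: h=4, h2=1, slots 4,0 occupied -> index 1.
Table: [864, 504, 417, —, 894]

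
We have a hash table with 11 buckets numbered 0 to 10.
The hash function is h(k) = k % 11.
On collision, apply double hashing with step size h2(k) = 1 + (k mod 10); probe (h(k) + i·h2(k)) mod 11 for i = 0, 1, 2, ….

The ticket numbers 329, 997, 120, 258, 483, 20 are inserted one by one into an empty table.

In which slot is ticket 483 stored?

3

Insert 329: h=10, slot 10 empty => index 10.
Insert 997: h=7, slot 7 empty => index 7.
Insert 120: h=10, h2=1, slot 10 occupied => index 0.
Insert 258: h=5, slot 5 empty => index 5.
Insert 483: h=10, h2=4, slot 10 occupied => index 3.
Insert 20: h=9, slot 9 empty => index 9.
Table: [120, ., ., 483, ., 258, ., 997, ., 20, 329]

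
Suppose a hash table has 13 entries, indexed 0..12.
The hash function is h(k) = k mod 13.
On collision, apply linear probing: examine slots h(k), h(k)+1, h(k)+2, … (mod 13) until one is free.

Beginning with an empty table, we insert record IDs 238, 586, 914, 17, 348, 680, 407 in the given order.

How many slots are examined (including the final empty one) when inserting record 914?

Insert 238: h=4, slot 4 empty → index 4.
Insert 586: h=1, slot 1 empty → index 1.
Insert 914: h=4, slot 4 occupied → index 5.
Insert 17: h=4, slots 4,5 occupied → index 6.
Insert 348: h=10, slot 10 empty → index 10.
Insert 680: h=4, slots 4,5,6 occupied → index 7.
Insert 407: h=4, slots 4,5,6,7 occupied → index 8.
Table: [., 586, ., ., 238, 914, 17, 680, 407, ., 348, ., .]

2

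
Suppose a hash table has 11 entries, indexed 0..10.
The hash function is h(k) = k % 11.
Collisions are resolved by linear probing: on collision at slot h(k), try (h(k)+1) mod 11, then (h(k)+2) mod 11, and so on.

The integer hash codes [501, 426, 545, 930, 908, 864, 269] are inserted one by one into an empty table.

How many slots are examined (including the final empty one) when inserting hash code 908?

501: h=6 → slot 6
426: h=8 → slot 8
545: h=6, probe 6,7 → slot 7
930: h=6, probe 6,7,8,9 → slot 9
908: h=6, probe 6,7,8,9,10 → slot 10
864: h=6, probe 6,7,8,9,10,0 → slot 0
269: h=5 → slot 5
Table: [864, _, _, _, _, 269, 501, 545, 426, 930, 908]

5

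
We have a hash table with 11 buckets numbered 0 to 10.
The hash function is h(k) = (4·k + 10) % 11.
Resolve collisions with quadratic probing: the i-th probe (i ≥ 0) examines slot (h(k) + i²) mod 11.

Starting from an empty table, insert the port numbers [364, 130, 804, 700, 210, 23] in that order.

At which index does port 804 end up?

4

364 hashes to 3; slot 3 is free => place at 3.
130 hashes to 2; slot 2 is free => place at 2.
804 hashes to 3; 3 taken => place at 4.
700 hashes to 5; slot 5 is free => place at 5.
210 hashes to 3; 3,4 taken => place at 7.
23 hashes to 3; 3,4,7 taken => place at 1.
Table: [—, 23, 130, 364, 804, 700, —, 210, —, —, —]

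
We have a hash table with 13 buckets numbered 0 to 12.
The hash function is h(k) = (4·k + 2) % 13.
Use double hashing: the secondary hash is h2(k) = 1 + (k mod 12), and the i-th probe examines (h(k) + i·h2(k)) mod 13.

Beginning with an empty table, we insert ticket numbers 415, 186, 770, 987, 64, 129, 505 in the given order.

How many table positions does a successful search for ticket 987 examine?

Insert 415: h=11, slot 11 empty -> index 11.
Insert 186: h=5, slot 5 empty -> index 5.
Insert 770: h=1, slot 1 empty -> index 1.
Insert 987: h=11, h2=4, slot 11 occupied -> index 2.
Insert 64: h=11, h2=5, slot 11 occupied -> index 3.
Insert 129: h=11, h2=10, slot 11 occupied -> index 8.
Insert 505: h=7, slot 7 empty -> index 7.
Table: [., 770, 987, 64, ., 186, ., 505, 129, ., ., 415, .]
Lookup 987: h=11, h2=4, probe 11,2 → found at 2.

2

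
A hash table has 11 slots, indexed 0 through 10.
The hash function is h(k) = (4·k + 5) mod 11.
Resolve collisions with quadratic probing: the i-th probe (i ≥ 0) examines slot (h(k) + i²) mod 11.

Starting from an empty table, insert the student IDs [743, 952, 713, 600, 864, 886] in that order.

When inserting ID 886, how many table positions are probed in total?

743 hashes to 7; slot 7 is free -> place at 7.
952 hashes to 7; 7 taken -> place at 8.
713 hashes to 8; 8 taken -> place at 9.
600 hashes to 7; 7,8 taken -> place at 0.
864 hashes to 7; 7,8,0 taken -> place at 5.
886 hashes to 7; 7,8,0,5 taken -> place at 1.
Table: [600, 886, —, —, —, 864, —, 743, 952, 713, —]

5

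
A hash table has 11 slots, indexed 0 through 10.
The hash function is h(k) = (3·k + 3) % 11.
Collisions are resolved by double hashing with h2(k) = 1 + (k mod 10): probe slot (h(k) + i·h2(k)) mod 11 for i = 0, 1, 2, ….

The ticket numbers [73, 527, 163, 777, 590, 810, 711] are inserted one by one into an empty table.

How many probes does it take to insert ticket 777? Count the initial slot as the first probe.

Insert 73: h=2, slot 2 empty => index 2.
Insert 527: h=0, slot 0 empty => index 0.
Insert 163: h=8, slot 8 empty => index 8.
Insert 777: h=2, h2=8, slot 2 occupied => index 10.
Insert 590: h=2, h2=1, slot 2 occupied => index 3.
Insert 810: h=2, h2=1, slots 2,3 occupied => index 4.
Insert 711: h=2, h2=2, slots 2,4 occupied => index 6.
Table: [527, ∅, 73, 590, 810, ∅, 711, ∅, 163, ∅, 777]

2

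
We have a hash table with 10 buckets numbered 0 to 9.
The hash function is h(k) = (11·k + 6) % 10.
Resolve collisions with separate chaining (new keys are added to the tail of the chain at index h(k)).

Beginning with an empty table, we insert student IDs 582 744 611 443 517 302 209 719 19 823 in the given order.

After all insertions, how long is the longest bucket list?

Insert 582: h=8, bucket 8 empty -> new chain.
Insert 744: h=0, bucket 0 empty -> new chain.
Insert 611: h=7, bucket 7 empty -> new chain.
Insert 443: h=9, bucket 9 empty -> new chain.
Insert 517: h=3, bucket 3 empty -> new chain.
Insert 302: h=8, bucket 8 nonempty -> append to chain.
Insert 209: h=5, bucket 5 empty -> new chain.
Insert 719: h=5, bucket 5 nonempty -> append to chain.
Insert 19: h=5, bucket 5 nonempty -> append to chain.
Insert 823: h=9, bucket 9 nonempty -> append to chain.
Final buckets:
0: 744
1: ∅
2: ∅
3: 517
4: ∅
5: 209 -> 719 -> 19
6: ∅
7: 611
8: 582 -> 302
9: 443 -> 823

3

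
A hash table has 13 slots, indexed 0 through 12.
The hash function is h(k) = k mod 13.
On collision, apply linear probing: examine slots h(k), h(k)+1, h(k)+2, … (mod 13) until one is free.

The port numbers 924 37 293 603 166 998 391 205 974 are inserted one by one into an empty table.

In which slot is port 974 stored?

Insert 924: h=1, slot 1 empty => index 1.
Insert 37: h=11, slot 11 empty => index 11.
Insert 293: h=7, slot 7 empty => index 7.
Insert 603: h=5, slot 5 empty => index 5.
Insert 166: h=10, slot 10 empty => index 10.
Insert 998: h=10, slots 10,11 occupied => index 12.
Insert 391: h=1, slot 1 occupied => index 2.
Insert 205: h=10, slots 10,11,12 occupied => index 0.
Insert 974: h=12, slots 12,0,1,2 occupied => index 3.
Table: [205, 924, 391, 974, ., 603, ., 293, ., ., 166, 37, 998]

3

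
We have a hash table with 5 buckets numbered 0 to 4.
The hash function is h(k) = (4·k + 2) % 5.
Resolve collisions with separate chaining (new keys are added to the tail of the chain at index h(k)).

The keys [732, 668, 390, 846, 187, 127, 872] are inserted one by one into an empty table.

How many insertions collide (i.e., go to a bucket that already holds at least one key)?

Insert 732: h=0, bucket 0 empty → new chain.
Insert 668: h=4, bucket 4 empty → new chain.
Insert 390: h=2, bucket 2 empty → new chain.
Insert 846: h=1, bucket 1 empty → new chain.
Insert 187: h=0, bucket 0 nonempty → append to chain.
Insert 127: h=0, bucket 0 nonempty → append to chain.
Insert 872: h=0, bucket 0 nonempty → append to chain.
Final buckets:
0: 732 -> 187 -> 127 -> 872
1: 846
2: 390
3: _
4: 668

3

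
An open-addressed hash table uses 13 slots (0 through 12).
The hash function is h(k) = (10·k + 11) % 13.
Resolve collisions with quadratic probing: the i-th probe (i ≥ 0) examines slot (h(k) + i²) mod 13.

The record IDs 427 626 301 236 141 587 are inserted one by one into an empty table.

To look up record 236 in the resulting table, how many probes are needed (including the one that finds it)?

Insert 427: h=4, slot 4 empty => index 4.
Insert 626: h=5, slot 5 empty => index 5.
Insert 301: h=5, slot 5 occupied => index 6.
Insert 236: h=5, slots 5,6 occupied => index 9.
Insert 141: h=4, slots 4,5 occupied => index 8.
Insert 587: h=5, slots 5,6,9 occupied => index 1.
Table: [∅, 587, ∅, ∅, 427, 626, 301, ∅, 141, 236, ∅, ∅, ∅]
Lookup 236: h=5, probe 5,6,9 → found at 9.

3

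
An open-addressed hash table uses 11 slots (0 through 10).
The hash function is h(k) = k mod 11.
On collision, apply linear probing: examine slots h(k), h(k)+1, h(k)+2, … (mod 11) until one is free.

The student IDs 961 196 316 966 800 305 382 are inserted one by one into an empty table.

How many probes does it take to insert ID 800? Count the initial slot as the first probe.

Insert 961: h=4, slot 4 empty → index 4.
Insert 196: h=9, slot 9 empty → index 9.
Insert 316: h=8, slot 8 empty → index 8.
Insert 966: h=9, slot 9 occupied → index 10.
Insert 800: h=8, slots 8,9,10 occupied → index 0.
Insert 305: h=8, slots 8,9,10,0 occupied → index 1.
Insert 382: h=8, slots 8,9,10,0,1 occupied → index 2.
Table: [800, 305, 382, _, 961, _, _, _, 316, 196, 966]

4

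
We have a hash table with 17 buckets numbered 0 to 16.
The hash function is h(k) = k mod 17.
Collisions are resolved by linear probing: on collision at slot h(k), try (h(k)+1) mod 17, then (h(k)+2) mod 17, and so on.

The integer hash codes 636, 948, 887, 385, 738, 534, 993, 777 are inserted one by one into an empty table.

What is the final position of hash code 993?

Insert 636: h=7, slot 7 empty → index 7.
Insert 948: h=13, slot 13 empty → index 13.
Insert 887: h=3, slot 3 empty → index 3.
Insert 385: h=11, slot 11 empty → index 11.
Insert 738: h=7, slot 7 occupied → index 8.
Insert 534: h=7, slots 7,8 occupied → index 9.
Insert 993: h=7, slots 7,8,9 occupied → index 10.
Insert 777: h=12, slot 12 empty → index 12.
Table: [—, —, —, 887, —, —, —, 636, 738, 534, 993, 385, 777, 948, —, —, —]

10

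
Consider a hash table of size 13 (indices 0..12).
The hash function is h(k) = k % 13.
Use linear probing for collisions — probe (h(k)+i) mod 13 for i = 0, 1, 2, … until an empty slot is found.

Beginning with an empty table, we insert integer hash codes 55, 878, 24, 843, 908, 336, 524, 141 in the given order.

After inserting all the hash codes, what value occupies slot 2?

55: h=3 → slot 3
878: h=7 → slot 7
24: h=11 → slot 11
843: h=11, probe 11,12 → slot 12
908: h=11, probe 11,12,0 → slot 0
336: h=11, probe 11,12,0,1 → slot 1
524: h=4 → slot 4
141: h=11, probe 11,12,0,1,2 → slot 2
Table: [908, 336, 141, 55, 524, -, -, 878, -, -, -, 24, 843]

141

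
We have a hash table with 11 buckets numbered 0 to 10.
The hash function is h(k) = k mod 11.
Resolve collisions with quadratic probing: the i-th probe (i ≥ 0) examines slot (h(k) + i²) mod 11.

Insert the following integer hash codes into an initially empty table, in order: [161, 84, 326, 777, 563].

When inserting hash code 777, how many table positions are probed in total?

161: h=7 => slot 7
84: h=7, probe 7,8 => slot 8
326: h=7, probe 7,8,0 => slot 0
777: h=7, probe 7,8,0,5 => slot 5
563: h=2 => slot 2
Table: [326, _, 563, _, _, 777, _, 161, 84, _, _]

4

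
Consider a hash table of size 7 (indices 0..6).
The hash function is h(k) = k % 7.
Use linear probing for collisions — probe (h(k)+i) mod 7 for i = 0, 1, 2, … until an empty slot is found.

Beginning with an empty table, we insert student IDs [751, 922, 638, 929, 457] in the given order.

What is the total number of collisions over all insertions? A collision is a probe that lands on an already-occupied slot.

Insert 751: h=2, slot 2 empty => index 2.
Insert 922: h=5, slot 5 empty => index 5.
Insert 638: h=1, slot 1 empty => index 1.
Insert 929: h=5, slot 5 occupied => index 6.
Insert 457: h=2, slot 2 occupied => index 3.
Table: [_, 638, 751, 457, _, 922, 929]

2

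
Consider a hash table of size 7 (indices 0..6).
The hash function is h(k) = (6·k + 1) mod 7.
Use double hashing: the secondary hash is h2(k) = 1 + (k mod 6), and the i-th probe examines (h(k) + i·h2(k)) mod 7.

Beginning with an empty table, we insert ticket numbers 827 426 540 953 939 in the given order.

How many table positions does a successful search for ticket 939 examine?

2

Insert 827: h=0, slot 0 empty → index 0.
Insert 426: h=2, slot 2 empty → index 2.
Insert 540: h=0, h2=1, slot 0 occupied → index 1.
Insert 953: h=0, h2=6, slot 0 occupied → index 6.
Insert 939: h=0, h2=4, slot 0 occupied → index 4.
Table: [827, 540, 426, —, 939, —, 953]
Lookup 939: h=0, h2=4, probe 0,4 → found at 4.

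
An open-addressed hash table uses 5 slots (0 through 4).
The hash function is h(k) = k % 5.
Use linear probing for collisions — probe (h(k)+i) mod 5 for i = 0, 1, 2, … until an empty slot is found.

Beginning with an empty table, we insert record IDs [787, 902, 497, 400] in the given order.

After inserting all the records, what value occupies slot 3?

Insert 787: h=2, slot 2 empty → index 2.
Insert 902: h=2, slot 2 occupied → index 3.
Insert 497: h=2, slots 2,3 occupied → index 4.
Insert 400: h=0, slot 0 empty → index 0.
Table: [400, -, 787, 902, 497]

902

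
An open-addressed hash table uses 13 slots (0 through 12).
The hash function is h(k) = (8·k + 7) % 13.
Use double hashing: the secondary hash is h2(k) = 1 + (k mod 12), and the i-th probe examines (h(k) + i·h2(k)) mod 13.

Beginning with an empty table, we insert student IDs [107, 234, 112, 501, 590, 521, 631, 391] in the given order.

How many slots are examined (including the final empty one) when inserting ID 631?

3

Insert 107: h=5, slot 5 empty -> index 5.
Insert 234: h=7, slot 7 empty -> index 7.
Insert 112: h=6, slot 6 empty -> index 6.
Insert 501: h=11, slot 11 empty -> index 11.
Insert 590: h=8, slot 8 empty -> index 8.
Insert 521: h=2, slot 2 empty -> index 2.
Insert 631: h=11, h2=8, slots 11,6 occupied -> index 1.
Insert 391: h=2, h2=8, slot 2 occupied -> index 10.
Table: [-, 631, 521, -, -, 107, 112, 234, 590, -, 391, 501, -]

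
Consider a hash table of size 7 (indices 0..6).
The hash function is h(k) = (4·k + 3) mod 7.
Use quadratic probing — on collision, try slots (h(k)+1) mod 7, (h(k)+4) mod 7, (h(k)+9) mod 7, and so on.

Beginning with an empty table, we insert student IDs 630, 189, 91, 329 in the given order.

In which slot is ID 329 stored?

5

Insert 630: h=3, slot 3 empty => index 3.
Insert 189: h=3, slot 3 occupied => index 4.
Insert 91: h=3, slots 3,4 occupied => index 0.
Insert 329: h=3, slots 3,4,0 occupied => index 5.
Table: [91, ., ., 630, 189, 329, .]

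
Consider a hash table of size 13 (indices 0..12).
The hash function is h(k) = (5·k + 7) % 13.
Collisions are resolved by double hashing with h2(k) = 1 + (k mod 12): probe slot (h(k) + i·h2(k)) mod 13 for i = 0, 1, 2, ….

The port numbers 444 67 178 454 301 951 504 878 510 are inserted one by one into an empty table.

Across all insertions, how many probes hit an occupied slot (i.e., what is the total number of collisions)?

3

444 hashes to 4; slot 4 is free => place at 4.
67 hashes to 4, h2=8; 4 taken => place at 12.
178 hashes to 0; slot 0 is free => place at 0.
454 hashes to 2; slot 2 is free => place at 2.
301 hashes to 4, h2=2; 4 taken => place at 6.
951 hashes to 4, h2=4; 4 taken => place at 8.
504 hashes to 5; slot 5 is free => place at 5.
878 hashes to 3; slot 3 is free => place at 3.
510 hashes to 9; slot 9 is free => place at 9.
Table: [178, ., 454, 878, 444, 504, 301, ., 951, 510, ., ., 67]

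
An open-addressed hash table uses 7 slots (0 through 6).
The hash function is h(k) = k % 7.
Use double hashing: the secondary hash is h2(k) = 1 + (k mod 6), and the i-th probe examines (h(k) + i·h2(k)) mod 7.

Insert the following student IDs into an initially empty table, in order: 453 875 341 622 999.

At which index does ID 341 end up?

4

453 hashes to 5; slot 5 is free → place at 5.
875 hashes to 0; slot 0 is free → place at 0.
341 hashes to 5, h2=6; 5 taken → place at 4.
622 hashes to 6; slot 6 is free → place at 6.
999 hashes to 5, h2=4; 5 taken → place at 2.
Table: [875, -, 999, -, 341, 453, 622]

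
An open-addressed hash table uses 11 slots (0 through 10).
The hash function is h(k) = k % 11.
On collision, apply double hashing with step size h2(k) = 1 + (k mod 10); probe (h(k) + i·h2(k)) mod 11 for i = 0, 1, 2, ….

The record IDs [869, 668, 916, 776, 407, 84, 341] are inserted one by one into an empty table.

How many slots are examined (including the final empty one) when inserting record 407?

Insert 869: h=0, slot 0 empty -> index 0.
Insert 668: h=8, slot 8 empty -> index 8.
Insert 916: h=3, slot 3 empty -> index 3.
Insert 776: h=6, slot 6 empty -> index 6.
Insert 407: h=0, h2=8, slots 0,8 occupied -> index 5.
Insert 84: h=7, slot 7 empty -> index 7.
Insert 341: h=0, h2=2, slot 0 occupied -> index 2.
Table: [869, ., 341, 916, ., 407, 776, 84, 668, ., .]

3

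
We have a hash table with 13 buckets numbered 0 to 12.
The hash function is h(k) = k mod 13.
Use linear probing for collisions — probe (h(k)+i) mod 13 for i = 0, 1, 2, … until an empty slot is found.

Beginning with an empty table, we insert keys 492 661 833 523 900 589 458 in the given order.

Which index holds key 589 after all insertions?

Insert 492: h=11, slot 11 empty => index 11.
Insert 661: h=11, slot 11 occupied => index 12.
Insert 833: h=1, slot 1 empty => index 1.
Insert 523: h=3, slot 3 empty => index 3.
Insert 900: h=3, slot 3 occupied => index 4.
Insert 589: h=4, slot 4 occupied => index 5.
Insert 458: h=3, slots 3,4,5 occupied => index 6.
Table: [_, 833, _, 523, 900, 589, 458, _, _, _, _, 492, 661]

5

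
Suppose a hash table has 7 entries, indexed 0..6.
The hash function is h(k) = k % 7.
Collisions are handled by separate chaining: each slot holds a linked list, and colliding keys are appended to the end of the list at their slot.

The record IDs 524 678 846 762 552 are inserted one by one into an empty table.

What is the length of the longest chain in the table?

5

524 → bucket 6
678 → bucket 6 (collision)
846 → bucket 6 (collision)
762 → bucket 6 (collision)
552 → bucket 6 (collision)
Final buckets:
0: ∅
1: ∅
2: ∅
3: ∅
4: ∅
5: ∅
6: 524 -> 678 -> 846 -> 762 -> 552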